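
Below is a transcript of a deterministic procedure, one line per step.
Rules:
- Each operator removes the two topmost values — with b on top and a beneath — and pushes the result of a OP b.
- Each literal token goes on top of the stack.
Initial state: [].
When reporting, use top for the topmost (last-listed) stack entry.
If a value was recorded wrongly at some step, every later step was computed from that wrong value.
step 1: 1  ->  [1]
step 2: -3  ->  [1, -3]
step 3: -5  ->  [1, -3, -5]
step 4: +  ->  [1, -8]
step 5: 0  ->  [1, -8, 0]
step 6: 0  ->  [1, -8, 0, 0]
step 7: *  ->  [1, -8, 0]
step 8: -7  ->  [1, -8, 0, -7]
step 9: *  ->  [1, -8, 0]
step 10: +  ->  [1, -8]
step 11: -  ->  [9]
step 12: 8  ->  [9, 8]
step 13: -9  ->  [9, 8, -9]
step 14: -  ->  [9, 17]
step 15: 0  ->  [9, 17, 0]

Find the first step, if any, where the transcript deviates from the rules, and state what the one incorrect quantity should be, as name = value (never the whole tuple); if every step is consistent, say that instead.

Recomputing the run from the initial state:
step 1: [1]
step 2: [1, -3]
step 3: [1, -3, -5]
step 4: [1, -8]
step 5: [1, -8, 0]
step 6: [1, -8, 0, 0]
step 7: [1, -8, 0]
step 8: [1, -8, 0, -7]
step 9: [1, -8, 0]
step 10: [1, -8]
step 11: [9]
step 12: [9, 8]
step 13: [9, 8, -9]
step 14: [9, 17]
step 15: [9, 17, 0]
This matches the transcript at every step.

no error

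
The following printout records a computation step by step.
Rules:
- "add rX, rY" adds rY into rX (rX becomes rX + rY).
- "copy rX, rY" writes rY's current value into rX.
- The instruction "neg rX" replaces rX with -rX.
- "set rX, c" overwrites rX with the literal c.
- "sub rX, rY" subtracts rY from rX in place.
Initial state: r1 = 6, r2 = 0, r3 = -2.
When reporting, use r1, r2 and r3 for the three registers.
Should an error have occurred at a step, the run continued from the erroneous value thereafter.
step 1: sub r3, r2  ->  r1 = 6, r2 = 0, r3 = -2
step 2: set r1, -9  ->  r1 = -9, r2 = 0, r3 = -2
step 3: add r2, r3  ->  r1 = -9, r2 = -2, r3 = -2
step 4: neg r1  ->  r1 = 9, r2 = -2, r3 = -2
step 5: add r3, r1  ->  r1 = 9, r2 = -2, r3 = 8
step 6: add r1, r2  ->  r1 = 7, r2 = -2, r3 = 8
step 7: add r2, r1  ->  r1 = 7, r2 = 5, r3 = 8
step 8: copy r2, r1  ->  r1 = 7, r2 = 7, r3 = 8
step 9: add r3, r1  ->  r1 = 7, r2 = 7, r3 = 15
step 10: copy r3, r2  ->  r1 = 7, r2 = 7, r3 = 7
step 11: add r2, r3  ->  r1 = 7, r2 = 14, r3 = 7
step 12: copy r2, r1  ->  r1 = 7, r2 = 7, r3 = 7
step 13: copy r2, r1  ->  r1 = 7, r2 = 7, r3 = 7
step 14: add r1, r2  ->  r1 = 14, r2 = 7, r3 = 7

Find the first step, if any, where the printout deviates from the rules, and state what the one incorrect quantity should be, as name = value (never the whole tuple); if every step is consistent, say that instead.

step 5, r3 = 7

1. r3 = -2 - 0 = -2 (agrees with the printout)
2. r1 = -9 (consistent with the printout)
3. r2 = 0 + -2 = -2 (in agreement)
4. r1 = -(-9) = 9 (exactly as logged)
5. r3 = -2 + 9 = 7 (first mismatch against the printout)
The audit stops at step 5: the recorded entry is wrong and should be r3 = 7.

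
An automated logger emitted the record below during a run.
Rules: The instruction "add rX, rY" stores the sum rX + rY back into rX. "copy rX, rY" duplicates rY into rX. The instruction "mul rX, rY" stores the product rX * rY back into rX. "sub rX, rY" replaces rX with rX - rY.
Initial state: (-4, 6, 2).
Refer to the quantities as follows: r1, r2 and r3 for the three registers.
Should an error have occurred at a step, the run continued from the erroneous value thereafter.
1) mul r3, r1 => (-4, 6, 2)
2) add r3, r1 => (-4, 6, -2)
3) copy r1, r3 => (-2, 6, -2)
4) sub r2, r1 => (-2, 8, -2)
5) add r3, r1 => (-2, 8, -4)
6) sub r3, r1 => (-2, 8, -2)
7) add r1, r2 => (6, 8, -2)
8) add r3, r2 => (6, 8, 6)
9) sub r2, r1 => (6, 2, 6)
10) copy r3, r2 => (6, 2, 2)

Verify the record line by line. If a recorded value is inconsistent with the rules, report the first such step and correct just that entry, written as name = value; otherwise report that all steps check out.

step 1, r3 = -8

1. r3 = 2 * -4 = -8 (this is not what the record shows)
Conclusion: step 1 carries the first error; the entry should be r3 = -8.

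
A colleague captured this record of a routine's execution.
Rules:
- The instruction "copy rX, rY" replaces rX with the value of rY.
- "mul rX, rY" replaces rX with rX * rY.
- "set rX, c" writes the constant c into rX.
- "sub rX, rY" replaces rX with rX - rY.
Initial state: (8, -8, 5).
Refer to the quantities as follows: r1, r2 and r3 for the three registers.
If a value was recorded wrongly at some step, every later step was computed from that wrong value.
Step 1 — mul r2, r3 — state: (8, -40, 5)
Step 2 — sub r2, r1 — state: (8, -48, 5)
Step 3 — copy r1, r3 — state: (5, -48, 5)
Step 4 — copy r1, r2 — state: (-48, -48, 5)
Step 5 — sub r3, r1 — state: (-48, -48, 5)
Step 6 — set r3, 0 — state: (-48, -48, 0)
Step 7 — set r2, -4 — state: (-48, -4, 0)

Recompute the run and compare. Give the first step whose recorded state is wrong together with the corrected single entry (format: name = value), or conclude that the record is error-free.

Step 1: r2 = -8 * 5 = -40 — matches.
Step 2: r2 = -40 - 8 = -48 — in agreement.
Step 3: r1 = 5 — consistent with the record.
Step 4: r1 = -48 — confirmed correct.
Step 5: r3 = 5 - -48 = 53 — a discrepancy with the record.
The audit stops at step 5: the recorded entry is wrong and should be r3 = 53.

step 5, r3 = 53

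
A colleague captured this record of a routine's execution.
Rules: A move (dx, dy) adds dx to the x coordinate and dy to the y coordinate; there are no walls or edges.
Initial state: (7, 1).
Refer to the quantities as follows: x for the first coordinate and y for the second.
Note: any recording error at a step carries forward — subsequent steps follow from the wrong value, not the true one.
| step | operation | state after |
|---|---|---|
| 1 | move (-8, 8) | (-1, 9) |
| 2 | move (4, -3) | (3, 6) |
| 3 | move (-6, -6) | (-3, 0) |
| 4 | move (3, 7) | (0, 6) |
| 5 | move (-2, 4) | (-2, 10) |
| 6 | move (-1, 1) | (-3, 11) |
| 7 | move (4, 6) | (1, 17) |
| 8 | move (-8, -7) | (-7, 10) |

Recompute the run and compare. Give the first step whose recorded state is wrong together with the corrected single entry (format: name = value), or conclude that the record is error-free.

step 4, y = 7

1. x = 7 + (-8) = -1, y = 1 + (8) = 9 (checks out)
2. x = -1 + (4) = 3, y = 9 + (-3) = 6 (in agreement)
3. x = 3 + (-6) = -3, y = 6 + (-6) = 0 (agrees with the record)
4. x = -3 + (3) = 0, y = 0 + (7) = 7 (the record disagrees here)
That makes step 4 the first incorrect line — y = 7 is what it should show.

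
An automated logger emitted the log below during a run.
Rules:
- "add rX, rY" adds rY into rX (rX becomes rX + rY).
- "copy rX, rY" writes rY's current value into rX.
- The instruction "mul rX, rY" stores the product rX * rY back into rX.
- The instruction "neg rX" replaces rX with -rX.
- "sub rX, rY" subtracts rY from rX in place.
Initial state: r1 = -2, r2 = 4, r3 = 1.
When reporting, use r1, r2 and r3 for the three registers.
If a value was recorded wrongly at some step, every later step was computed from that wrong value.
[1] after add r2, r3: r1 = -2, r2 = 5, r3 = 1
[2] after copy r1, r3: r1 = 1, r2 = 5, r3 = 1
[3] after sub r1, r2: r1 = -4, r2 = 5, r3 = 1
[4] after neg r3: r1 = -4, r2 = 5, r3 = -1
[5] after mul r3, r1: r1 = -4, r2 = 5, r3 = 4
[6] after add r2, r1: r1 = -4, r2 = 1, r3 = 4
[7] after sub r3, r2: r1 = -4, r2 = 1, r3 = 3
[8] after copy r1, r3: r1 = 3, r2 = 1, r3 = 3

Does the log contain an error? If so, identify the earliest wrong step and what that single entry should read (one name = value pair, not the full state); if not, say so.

no error

step 1: r2 = 4 + 1 = 5 -> same as recorded
step 2: r1 = 1 -> consistent with the log
step 3: r1 = 1 - 5 = -4 -> same as recorded
step 4: r3 = -(1) = -1 -> matches
step 5: r3 = -1 * -4 = 4 -> same as recorded
step 6: r2 = 5 + -4 = 1 -> agrees with the log
step 7: r3 = 4 - 1 = 3 -> no discrepancy
step 8: r1 = 3 -> no discrepancy
Nothing is out of place; the run is error-free.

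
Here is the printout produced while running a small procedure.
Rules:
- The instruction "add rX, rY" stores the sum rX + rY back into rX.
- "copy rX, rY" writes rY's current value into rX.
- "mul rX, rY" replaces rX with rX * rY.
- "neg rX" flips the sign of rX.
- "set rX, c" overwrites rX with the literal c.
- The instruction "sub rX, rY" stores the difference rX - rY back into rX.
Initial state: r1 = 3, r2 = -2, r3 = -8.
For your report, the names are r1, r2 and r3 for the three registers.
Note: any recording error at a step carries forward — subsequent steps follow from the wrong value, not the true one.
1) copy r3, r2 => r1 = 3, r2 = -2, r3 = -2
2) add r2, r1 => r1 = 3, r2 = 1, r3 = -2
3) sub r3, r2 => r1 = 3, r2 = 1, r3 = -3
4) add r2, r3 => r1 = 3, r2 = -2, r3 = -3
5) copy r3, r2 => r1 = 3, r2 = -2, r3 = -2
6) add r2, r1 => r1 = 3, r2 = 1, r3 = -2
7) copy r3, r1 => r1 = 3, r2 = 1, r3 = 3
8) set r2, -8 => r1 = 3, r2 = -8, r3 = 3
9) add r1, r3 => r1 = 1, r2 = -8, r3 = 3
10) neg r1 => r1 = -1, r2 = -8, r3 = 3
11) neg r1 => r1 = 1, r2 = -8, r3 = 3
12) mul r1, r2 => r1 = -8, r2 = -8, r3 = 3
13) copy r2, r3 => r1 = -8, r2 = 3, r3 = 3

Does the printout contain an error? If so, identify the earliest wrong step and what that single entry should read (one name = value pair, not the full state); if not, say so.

Recomputing the run from the initial state:
step 1: r1 = 3, r2 = -2, r3 = -2
step 2: r1 = 3, r2 = 1, r3 = -2
step 3: r1 = 3, r2 = 1, r3 = -3
step 4: r1 = 3, r2 = -2, r3 = -3
step 5: r1 = 3, r2 = -2, r3 = -2
step 6: r1 = 3, r2 = 1, r3 = -2
step 7: r1 = 3, r2 = 1, r3 = 3
step 8: r1 = 3, r2 = -8, r3 = 3
step 9: r1 = 6, r2 = -8, r3 = 3
step 10: r1 = -6, r2 = -8, r3 = 3
step 11: r1 = 6, r2 = -8, r3 = 3
step 12: r1 = -48, r2 = -8, r3 = 3
step 13: r1 = -48, r2 = 3, r3 = 3
The first disagreement with the printout is at step 9, where the value should be r1 = 6.

step 9, r1 = 6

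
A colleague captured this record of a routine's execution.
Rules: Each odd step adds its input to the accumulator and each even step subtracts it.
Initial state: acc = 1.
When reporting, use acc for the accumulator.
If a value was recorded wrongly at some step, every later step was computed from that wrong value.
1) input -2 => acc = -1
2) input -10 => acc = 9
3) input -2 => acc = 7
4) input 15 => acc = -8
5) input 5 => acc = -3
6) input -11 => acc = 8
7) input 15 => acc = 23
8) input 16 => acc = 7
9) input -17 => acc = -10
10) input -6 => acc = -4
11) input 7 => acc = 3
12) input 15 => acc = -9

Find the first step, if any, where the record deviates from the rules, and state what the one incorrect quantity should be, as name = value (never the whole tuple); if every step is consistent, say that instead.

step 12, acc = -12

step 1: acc = 1 + -2 = -1 -> confirmed correct
step 2: acc = -1 - -10 = 9 -> no discrepancy
step 3: acc = 9 + -2 = 7 -> in agreement
step 4: acc = 7 - 15 = -8 -> verified
step 5: acc = -8 + 5 = -3 -> same as recorded
step 6: acc = -3 - -11 = 8 -> checks out
step 7: acc = 8 + 15 = 23 -> same as recorded
step 8: acc = 23 - 16 = 7 -> consistent with the record
step 9: acc = 7 + -17 = -10 -> consistent with the record
step 10: acc = -10 - -6 = -4 -> confirmed correct
step 11: acc = -4 + 7 = 3 -> matches
step 12: acc = 3 - 15 = -12 -> the recorded entry deviates here
So the first discrepancy is step 12, where the right value is acc = -12.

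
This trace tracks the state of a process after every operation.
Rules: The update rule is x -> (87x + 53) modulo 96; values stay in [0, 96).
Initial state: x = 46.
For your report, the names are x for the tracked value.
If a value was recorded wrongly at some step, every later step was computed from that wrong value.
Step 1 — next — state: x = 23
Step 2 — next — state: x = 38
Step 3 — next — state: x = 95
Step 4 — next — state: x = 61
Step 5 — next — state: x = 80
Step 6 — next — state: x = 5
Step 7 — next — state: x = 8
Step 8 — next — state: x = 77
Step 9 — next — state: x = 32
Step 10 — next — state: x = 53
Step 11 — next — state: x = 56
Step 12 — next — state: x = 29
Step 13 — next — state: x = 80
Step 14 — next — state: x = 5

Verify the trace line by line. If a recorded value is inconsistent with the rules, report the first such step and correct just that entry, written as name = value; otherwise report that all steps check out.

Step 1: x = (87*46 + 53) mod 96 = 23 — in agreement.
Step 2: x = (87*23 + 53) mod 96 = 38 — verified.
Step 3: x = (87*38 + 53) mod 96 = 95 — confirmed correct.
Step 4: x = (87*95 + 53) mod 96 = 62 — the trace disagrees here.
First deviation found at step 4; the corrected entry is x = 62.

step 4, x = 62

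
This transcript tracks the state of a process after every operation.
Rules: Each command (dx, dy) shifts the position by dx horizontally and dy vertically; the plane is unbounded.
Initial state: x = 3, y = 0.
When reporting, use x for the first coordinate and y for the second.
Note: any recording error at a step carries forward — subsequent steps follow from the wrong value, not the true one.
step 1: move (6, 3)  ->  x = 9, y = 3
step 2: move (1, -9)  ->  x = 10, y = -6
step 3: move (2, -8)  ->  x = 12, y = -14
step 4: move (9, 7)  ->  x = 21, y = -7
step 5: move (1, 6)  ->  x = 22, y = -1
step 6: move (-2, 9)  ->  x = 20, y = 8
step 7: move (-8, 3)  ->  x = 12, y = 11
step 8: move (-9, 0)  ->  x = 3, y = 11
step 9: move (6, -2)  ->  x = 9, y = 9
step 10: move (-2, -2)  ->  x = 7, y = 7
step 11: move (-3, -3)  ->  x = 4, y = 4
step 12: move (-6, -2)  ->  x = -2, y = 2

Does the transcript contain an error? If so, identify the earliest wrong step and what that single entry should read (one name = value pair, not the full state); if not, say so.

no error

step 1: x = 3 + (6) = 9, y = 0 + (3) = 3 -> same as recorded
step 2: x = 9 + (1) = 10, y = 3 + (-9) = -6 -> in agreement
step 3: x = 10 + (2) = 12, y = -6 + (-8) = -14 -> verified
step 4: x = 12 + (9) = 21, y = -14 + (7) = -7 -> agrees with the transcript
step 5: x = 21 + (1) = 22, y = -7 + (6) = -1 -> no discrepancy
step 6: x = 22 + (-2) = 20, y = -1 + (9) = 8 -> verified
step 7: x = 20 + (-8) = 12, y = 8 + (3) = 11 -> checks out
step 8: x = 12 + (-9) = 3, y = 11 + (0) = 11 -> exactly as logged
step 9: x = 3 + (6) = 9, y = 11 + (-2) = 9 -> consistent with the transcript
step 10: x = 9 + (-2) = 7, y = 9 + (-2) = 7 -> no discrepancy
step 11: x = 7 + (-3) = 4, y = 7 + (-3) = 4 -> checks out
step 12: x = 4 + (-6) = -2, y = 4 + (-2) = 2 -> checks out
Each recorded entry agrees with the recomputation.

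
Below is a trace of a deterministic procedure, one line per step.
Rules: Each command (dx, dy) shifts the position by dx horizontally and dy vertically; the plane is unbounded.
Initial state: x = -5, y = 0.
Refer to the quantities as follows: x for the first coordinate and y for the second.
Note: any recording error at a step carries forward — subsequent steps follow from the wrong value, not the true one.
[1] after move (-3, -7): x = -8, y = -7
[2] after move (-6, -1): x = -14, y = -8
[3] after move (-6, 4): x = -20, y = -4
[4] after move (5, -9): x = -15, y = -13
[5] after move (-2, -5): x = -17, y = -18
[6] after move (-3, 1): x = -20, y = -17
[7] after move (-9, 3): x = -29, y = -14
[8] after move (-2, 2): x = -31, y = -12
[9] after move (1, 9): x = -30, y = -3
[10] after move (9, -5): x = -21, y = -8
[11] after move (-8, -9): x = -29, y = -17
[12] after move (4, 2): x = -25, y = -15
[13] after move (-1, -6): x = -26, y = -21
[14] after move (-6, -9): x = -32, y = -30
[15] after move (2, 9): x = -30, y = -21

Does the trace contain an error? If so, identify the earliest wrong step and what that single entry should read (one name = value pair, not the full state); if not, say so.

Recomputing the run from the initial state:
step 1: x = -8, y = -7
step 2: x = -14, y = -8
step 3: x = -20, y = -4
step 4: x = -15, y = -13
step 5: x = -17, y = -18
step 6: x = -20, y = -17
step 7: x = -29, y = -14
step 8: x = -31, y = -12
step 9: x = -30, y = -3
step 10: x = -21, y = -8
step 11: x = -29, y = -17
step 12: x = -25, y = -15
step 13: x = -26, y = -21
step 14: x = -32, y = -30
step 15: x = -30, y = -21
This matches the trace at every step.

no error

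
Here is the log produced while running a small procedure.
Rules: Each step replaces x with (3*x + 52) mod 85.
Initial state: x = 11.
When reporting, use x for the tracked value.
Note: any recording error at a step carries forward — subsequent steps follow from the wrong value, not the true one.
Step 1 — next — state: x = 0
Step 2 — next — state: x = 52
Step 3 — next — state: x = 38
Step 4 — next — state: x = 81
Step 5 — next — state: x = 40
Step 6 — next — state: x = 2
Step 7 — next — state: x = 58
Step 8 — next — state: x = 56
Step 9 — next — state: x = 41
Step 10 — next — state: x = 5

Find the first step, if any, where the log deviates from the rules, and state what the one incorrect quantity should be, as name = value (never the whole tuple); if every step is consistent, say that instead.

step 9, x = 50

step 1: x = (3*11 + 52) mod 85 = 0 -> same as recorded
step 2: x = (3*0 + 52) mod 85 = 52 -> exactly as logged
step 3: x = (3*52 + 52) mod 85 = 38 -> checks out
step 4: x = (3*38 + 52) mod 85 = 81 -> consistent with the log
step 5: x = (3*81 + 52) mod 85 = 40 -> consistent with the log
step 6: x = (3*40 + 52) mod 85 = 2 -> agrees with the log
step 7: x = (3*2 + 52) mod 85 = 58 -> in agreement
step 8: x = (3*58 + 52) mod 85 = 56 -> no discrepancy
step 9: x = (3*56 + 52) mod 85 = 50 -> the recorded entry deviates here
That makes step 9 the first incorrect line — x = 50 is what it should show.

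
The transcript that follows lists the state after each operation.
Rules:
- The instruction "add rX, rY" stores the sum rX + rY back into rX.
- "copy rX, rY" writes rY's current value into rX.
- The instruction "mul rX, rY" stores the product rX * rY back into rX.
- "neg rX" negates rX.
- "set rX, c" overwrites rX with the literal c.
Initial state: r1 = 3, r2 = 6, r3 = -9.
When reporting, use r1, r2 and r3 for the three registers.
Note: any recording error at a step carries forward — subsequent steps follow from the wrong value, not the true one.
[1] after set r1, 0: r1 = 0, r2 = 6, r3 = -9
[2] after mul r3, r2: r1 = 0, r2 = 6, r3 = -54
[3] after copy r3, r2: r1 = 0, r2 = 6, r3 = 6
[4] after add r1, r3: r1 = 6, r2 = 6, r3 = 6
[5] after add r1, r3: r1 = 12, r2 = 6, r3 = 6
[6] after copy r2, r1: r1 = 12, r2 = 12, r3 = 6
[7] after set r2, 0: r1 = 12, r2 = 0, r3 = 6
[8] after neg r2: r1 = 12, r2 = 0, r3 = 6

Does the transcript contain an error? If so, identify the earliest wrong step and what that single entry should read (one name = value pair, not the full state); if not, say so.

no error

1. r1 = 0 (same as recorded)
2. r3 = -9 * 6 = -54 (confirmed correct)
3. r3 = 6 (matches)
4. r1 = 0 + 6 = 6 (confirmed correct)
5. r1 = 6 + 6 = 12 (consistent with the transcript)
6. r2 = 12 (same as recorded)
7. r2 = 0 (no discrepancy)
8. r2 = -(0) = 0 (consistent with the transcript)
Nothing is out of place; the run is error-free.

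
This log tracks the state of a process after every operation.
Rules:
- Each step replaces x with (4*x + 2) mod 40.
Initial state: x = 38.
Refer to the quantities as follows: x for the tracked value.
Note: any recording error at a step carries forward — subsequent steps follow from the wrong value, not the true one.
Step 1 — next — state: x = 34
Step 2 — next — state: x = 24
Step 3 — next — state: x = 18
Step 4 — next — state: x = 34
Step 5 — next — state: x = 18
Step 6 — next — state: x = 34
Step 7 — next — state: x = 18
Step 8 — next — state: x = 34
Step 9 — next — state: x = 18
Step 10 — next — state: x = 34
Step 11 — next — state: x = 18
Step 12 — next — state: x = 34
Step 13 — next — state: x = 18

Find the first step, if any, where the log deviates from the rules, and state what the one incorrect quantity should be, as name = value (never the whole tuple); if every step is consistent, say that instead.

Recomputing the run from the initial state:
step 1: x = 34
step 2: x = 18
step 3: x = 34
step 4: x = 18
step 5: x = 34
step 6: x = 18
step 7: x = 34
step 8: x = 18
step 9: x = 34
step 10: x = 18
step 11: x = 34
step 12: x = 18
step 13: x = 34
The first disagreement with the log is at step 2, where the value should be x = 18.

step 2, x = 18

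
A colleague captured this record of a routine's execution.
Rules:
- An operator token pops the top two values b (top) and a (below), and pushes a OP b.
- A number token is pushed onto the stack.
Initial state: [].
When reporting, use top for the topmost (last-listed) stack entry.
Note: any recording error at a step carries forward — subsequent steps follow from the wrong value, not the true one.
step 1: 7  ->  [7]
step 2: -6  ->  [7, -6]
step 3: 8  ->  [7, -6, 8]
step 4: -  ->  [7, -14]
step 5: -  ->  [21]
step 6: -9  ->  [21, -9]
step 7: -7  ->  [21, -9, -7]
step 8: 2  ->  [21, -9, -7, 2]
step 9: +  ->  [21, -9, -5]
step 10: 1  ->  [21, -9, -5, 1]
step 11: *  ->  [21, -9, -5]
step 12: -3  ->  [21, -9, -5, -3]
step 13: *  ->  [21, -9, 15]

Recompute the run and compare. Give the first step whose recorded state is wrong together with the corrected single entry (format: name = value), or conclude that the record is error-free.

no error

Recomputing the run from the initial state:
step 1: [7]
step 2: [7, -6]
step 3: [7, -6, 8]
step 4: [7, -14]
step 5: [21]
step 6: [21, -9]
step 7: [21, -9, -7]
step 8: [21, -9, -7, 2]
step 9: [21, -9, -5]
step 10: [21, -9, -5, 1]
step 11: [21, -9, -5]
step 12: [21, -9, -5, -3]
step 13: [21, -9, 15]
This matches the record at every step.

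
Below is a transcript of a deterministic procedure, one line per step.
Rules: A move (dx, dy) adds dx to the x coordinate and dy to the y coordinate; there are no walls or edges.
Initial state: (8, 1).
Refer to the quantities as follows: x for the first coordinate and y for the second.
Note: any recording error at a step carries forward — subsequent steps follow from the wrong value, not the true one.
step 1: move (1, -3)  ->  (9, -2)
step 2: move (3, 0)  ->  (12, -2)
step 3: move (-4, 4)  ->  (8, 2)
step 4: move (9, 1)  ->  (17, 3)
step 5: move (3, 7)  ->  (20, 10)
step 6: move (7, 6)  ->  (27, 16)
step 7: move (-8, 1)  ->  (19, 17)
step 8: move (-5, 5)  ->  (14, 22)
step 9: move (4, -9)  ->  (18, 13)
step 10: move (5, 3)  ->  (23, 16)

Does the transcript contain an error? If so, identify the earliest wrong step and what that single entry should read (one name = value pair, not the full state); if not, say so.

Recomputing the run from the initial state:
step 1: x = 9, y = -2
step 2: x = 12, y = -2
step 3: x = 8, y = 2
step 4: x = 17, y = 3
step 5: x = 20, y = 10
step 6: x = 27, y = 16
step 7: x = 19, y = 17
step 8: x = 14, y = 22
step 9: x = 18, y = 13
step 10: x = 23, y = 16
This matches the transcript at every step.

no error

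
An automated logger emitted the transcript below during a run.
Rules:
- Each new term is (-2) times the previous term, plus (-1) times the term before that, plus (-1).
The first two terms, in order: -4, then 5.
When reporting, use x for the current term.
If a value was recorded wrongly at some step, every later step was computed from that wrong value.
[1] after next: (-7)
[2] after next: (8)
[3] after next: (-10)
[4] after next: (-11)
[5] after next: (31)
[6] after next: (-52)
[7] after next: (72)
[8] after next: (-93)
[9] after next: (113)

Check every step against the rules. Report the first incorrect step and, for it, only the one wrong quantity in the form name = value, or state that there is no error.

step 4, x = 11

step 1: x = -2*(5) + (-1)*(-4) + (-1) = -7 -> in agreement
step 2: x = -2*(-7) + (-1)*(5) + (-1) = 8 -> same as recorded
step 3: x = -2*(8) + (-1)*(-7) + (-1) = -10 -> verified
step 4: x = -2*(-10) + (-1)*(8) + (-1) = 11 -> the entry is off here
That makes step 4 the first incorrect line — x = 11 is what it should show.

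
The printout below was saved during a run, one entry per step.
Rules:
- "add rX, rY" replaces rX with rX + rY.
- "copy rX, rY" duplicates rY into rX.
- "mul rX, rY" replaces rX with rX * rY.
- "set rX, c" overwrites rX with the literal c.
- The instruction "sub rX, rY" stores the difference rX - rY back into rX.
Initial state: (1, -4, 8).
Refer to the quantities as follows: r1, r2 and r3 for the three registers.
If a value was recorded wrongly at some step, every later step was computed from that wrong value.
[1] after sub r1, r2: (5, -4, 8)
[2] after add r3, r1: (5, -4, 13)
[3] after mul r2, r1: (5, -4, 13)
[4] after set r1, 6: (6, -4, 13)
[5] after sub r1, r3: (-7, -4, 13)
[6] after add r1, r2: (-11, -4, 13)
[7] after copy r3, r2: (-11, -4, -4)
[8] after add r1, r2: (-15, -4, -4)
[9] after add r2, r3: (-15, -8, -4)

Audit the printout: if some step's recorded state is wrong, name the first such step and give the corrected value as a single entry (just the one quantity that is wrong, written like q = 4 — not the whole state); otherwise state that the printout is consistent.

step 3, r2 = -20

Recomputing the run from the initial state:
step 1: r1 = 5, r2 = -4, r3 = 8
step 2: r1 = 5, r2 = -4, r3 = 13
step 3: r1 = 5, r2 = -20, r3 = 13
step 4: r1 = 6, r2 = -20, r3 = 13
step 5: r1 = -7, r2 = -20, r3 = 13
step 6: r1 = -27, r2 = -20, r3 = 13
step 7: r1 = -27, r2 = -20, r3 = -20
step 8: r1 = -47, r2 = -20, r3 = -20
step 9: r1 = -47, r2 = -40, r3 = -20
The first disagreement with the printout is at step 3, where the value should be r2 = -20.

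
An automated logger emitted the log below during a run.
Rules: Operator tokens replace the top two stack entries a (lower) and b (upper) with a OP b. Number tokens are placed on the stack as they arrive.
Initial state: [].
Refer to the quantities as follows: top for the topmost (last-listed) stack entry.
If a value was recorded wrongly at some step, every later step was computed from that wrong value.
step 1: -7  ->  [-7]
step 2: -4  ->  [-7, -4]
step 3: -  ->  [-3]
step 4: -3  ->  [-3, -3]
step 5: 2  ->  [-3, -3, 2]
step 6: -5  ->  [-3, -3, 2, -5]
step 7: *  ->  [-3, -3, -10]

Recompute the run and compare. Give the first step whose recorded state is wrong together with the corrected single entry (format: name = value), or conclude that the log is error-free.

Recomputing the run from the initial state:
step 1: [-7]
step 2: [-7, -4]
step 3: [-3]
step 4: [-3, -3]
step 5: [-3, -3, 2]
step 6: [-3, -3, 2, -5]
step 7: [-3, -3, -10]
This matches the log at every step.

no error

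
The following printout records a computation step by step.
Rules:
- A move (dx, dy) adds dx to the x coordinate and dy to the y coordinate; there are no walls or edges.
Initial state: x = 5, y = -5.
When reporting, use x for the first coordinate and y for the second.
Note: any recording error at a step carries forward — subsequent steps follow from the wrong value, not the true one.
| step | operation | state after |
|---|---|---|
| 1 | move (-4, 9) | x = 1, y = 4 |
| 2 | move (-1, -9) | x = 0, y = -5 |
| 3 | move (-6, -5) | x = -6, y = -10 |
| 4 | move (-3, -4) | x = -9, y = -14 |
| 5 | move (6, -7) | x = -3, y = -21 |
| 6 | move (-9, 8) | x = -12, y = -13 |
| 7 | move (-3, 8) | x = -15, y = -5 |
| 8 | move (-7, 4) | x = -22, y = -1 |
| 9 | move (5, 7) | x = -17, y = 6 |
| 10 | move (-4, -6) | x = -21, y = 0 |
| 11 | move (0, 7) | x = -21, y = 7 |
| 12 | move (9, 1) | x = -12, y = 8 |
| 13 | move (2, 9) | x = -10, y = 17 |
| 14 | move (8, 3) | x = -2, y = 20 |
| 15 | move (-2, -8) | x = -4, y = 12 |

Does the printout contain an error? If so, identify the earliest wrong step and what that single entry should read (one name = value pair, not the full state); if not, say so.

1. x = 5 + (-4) = 1, y = -5 + (9) = 4 (confirmed correct)
2. x = 1 + (-1) = 0, y = 4 + (-9) = -5 (verified)
3. x = 0 + (-6) = -6, y = -5 + (-5) = -10 (in agreement)
4. x = -6 + (-3) = -9, y = -10 + (-4) = -14 (matches)
5. x = -9 + (6) = -3, y = -14 + (-7) = -21 (same as recorded)
6. x = -3 + (-9) = -12, y = -21 + (8) = -13 (consistent with the printout)
7. x = -12 + (-3) = -15, y = -13 + (8) = -5 (matches)
8. x = -15 + (-7) = -22, y = -5 + (4) = -1 (matches)
9. x = -22 + (5) = -17, y = -1 + (7) = 6 (no discrepancy)
10. x = -17 + (-4) = -21, y = 6 + (-6) = 0 (matches)
11. x = -21 + (0) = -21, y = 0 + (7) = 7 (same as recorded)
12. x = -21 + (9) = -12, y = 7 + (1) = 8 (agrees with the printout)
13. x = -12 + (2) = -10, y = 8 + (9) = 17 (in agreement)
14. x = -10 + (8) = -2, y = 17 + (3) = 20 (checks out)
15. x = -2 + (-2) = -4, y = 20 + (-8) = 12 (confirmed correct)
Nothing is out of place; the run is error-free.

no error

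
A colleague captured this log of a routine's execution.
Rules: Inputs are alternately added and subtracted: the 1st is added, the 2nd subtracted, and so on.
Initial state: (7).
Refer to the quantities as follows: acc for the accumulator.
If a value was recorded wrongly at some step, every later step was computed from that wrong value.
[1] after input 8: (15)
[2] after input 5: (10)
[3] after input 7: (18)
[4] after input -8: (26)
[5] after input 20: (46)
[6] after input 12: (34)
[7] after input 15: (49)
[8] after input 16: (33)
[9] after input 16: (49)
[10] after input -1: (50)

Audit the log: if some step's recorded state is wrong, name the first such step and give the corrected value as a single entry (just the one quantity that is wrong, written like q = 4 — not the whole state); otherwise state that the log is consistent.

1. acc = 7 + 8 = 15 (no discrepancy)
2. acc = 15 - 5 = 10 (in agreement)
3. acc = 10 + 7 = 17 (the log has a different value)
The audit stops at step 3: the recorded entry is wrong and should be acc = 17.

step 3, acc = 17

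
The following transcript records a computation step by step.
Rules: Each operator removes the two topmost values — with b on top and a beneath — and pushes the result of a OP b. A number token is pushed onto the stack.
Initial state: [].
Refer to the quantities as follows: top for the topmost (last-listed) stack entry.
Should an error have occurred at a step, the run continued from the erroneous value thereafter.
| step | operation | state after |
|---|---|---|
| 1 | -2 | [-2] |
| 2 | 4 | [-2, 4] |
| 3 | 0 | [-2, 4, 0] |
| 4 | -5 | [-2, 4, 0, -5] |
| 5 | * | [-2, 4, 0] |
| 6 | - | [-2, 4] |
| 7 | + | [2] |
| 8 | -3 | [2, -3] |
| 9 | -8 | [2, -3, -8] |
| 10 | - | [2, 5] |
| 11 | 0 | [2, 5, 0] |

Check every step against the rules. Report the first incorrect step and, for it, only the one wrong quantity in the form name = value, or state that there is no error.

no error

Recomputing the run from the initial state:
step 1: [-2]
step 2: [-2, 4]
step 3: [-2, 4, 0]
step 4: [-2, 4, 0, -5]
step 5: [-2, 4, 0]
step 6: [-2, 4]
step 7: [2]
step 8: [2, -3]
step 9: [2, -3, -8]
step 10: [2, 5]
step 11: [2, 5, 0]
This matches the transcript at every step.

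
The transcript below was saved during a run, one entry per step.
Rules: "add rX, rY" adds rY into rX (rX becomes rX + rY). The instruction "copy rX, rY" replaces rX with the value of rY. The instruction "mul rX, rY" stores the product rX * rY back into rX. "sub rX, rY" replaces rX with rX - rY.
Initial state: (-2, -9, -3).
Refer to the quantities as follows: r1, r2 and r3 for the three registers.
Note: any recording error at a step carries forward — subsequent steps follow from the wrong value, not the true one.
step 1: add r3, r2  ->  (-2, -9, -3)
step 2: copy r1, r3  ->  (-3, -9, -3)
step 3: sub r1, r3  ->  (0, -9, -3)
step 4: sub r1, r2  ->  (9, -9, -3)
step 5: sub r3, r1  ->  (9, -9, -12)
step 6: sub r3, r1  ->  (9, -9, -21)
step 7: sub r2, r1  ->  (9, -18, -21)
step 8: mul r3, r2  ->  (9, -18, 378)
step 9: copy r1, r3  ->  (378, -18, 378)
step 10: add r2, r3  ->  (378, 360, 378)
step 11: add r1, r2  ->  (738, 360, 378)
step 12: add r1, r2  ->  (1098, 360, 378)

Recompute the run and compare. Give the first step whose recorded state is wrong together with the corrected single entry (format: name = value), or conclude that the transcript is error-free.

Step 1: r3 = -3 + -9 = -12 — the transcript disagrees here.
So the first discrepancy is step 1, where the right value is r3 = -12.

step 1, r3 = -12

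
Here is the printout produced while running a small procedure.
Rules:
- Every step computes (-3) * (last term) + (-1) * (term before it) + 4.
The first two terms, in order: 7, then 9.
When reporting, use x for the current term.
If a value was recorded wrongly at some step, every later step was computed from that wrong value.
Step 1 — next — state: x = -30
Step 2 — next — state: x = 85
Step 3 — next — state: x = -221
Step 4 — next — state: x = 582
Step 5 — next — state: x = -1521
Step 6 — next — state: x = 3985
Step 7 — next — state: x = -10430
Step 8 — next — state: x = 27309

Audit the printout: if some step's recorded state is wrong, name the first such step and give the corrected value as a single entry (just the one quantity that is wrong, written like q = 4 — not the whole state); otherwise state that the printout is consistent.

Recomputing the run from the initial state:
step 1: x = -30
step 2: x = 85
step 3: x = -221
step 4: x = 582
step 5: x = -1521
step 6: x = 3985
step 7: x = -10430
step 8: x = 27309
This matches the printout at every step.

no error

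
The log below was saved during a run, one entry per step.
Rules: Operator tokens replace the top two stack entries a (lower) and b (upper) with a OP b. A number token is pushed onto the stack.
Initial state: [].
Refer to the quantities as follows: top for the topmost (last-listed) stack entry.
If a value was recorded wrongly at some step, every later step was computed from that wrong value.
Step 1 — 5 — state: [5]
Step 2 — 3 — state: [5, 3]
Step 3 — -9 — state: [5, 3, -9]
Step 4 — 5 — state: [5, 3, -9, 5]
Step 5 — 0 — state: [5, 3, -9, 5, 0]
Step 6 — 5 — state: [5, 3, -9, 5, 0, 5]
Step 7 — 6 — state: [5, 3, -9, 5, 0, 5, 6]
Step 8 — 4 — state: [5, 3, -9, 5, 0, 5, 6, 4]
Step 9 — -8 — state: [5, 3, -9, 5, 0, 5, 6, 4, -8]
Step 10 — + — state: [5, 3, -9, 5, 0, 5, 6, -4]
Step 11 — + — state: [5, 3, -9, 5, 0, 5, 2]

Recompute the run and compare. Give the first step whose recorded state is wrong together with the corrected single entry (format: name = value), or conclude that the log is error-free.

Step 1: push 5: top = 5 — exactly as logged.
Step 2: push 3: top = 3 — no discrepancy.
Step 3: push -9: top = -9 — verified.
Step 4: push 5: top = 5 — in agreement.
Step 5: push 0: top = 0 — confirmed correct.
Step 6: push 5: top = 5 — consistent with the log.
Step 7: push 6: top = 6 — agrees with the log.
Step 8: push 4: top = 4 — exactly as logged.
Step 9: push -8: top = -8 — checks out.
Step 10: 4 + -8 = -4 — no discrepancy.
Step 11: 6 + -4 = 2 — matches.
The whole run recomputes cleanly — no discrepancies.

no error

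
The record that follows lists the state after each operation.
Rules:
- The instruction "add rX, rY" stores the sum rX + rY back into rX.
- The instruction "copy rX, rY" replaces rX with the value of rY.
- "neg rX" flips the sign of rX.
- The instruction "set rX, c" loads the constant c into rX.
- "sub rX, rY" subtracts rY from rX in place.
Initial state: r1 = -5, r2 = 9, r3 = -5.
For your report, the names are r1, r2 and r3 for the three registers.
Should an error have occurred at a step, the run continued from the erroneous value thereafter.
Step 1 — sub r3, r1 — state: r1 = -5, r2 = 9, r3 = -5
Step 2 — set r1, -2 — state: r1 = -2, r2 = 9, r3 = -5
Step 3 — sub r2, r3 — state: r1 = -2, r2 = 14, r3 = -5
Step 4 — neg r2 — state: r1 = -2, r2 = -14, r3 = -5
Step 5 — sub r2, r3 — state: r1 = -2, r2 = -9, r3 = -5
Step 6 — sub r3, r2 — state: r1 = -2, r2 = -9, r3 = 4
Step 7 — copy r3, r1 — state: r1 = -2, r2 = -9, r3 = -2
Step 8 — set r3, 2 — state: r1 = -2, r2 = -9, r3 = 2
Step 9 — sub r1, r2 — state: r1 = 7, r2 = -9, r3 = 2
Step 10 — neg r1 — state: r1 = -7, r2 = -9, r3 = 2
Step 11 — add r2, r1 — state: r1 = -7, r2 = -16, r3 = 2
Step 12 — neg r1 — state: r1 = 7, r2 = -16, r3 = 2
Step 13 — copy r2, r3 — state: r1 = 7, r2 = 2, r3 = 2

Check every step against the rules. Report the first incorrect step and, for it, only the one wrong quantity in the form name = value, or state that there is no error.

step 1, r3 = 0

Recomputing the run from the initial state:
step 1: r1 = -5, r2 = 9, r3 = 0
step 2: r1 = -2, r2 = 9, r3 = 0
step 3: r1 = -2, r2 = 9, r3 = 0
step 4: r1 = -2, r2 = -9, r3 = 0
step 5: r1 = -2, r2 = -9, r3 = 0
step 6: r1 = -2, r2 = -9, r3 = 9
step 7: r1 = -2, r2 = -9, r3 = -2
step 8: r1 = -2, r2 = -9, r3 = 2
step 9: r1 = 7, r2 = -9, r3 = 2
step 10: r1 = -7, r2 = -9, r3 = 2
step 11: r1 = -7, r2 = -16, r3 = 2
step 12: r1 = 7, r2 = -16, r3 = 2
step 13: r1 = 7, r2 = 2, r3 = 2
The first disagreement with the record is at step 1, where the value should be r3 = 0.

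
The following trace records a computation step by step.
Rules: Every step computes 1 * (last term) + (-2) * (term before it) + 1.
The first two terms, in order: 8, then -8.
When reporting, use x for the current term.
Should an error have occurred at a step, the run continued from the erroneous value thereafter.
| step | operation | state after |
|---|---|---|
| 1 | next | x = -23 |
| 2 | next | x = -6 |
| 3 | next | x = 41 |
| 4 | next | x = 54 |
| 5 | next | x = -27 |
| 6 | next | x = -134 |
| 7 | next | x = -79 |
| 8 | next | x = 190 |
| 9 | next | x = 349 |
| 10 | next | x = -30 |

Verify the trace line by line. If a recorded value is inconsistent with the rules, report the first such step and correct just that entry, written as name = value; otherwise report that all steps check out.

no error

Recomputing the run from the initial state:
step 1: x = -23
step 2: x = -6
step 3: x = 41
step 4: x = 54
step 5: x = -27
step 6: x = -134
step 7: x = -79
step 8: x = 190
step 9: x = 349
step 10: x = -30
This matches the trace at every step.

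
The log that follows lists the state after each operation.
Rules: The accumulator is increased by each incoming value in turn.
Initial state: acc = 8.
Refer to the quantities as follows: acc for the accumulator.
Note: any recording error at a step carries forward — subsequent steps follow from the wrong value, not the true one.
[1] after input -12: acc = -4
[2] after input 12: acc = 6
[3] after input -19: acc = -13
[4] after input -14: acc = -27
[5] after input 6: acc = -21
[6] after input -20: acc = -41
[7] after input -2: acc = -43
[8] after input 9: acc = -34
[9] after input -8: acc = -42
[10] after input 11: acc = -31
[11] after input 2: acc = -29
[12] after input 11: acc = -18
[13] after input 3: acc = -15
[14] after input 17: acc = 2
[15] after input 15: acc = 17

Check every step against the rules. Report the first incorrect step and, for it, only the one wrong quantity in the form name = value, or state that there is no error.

1. acc = 8 + -12 = -4 (matches)
2. acc = -4 + 12 = 8 (the recorded entry deviates here)
The audit stops at step 2: the recorded entry is wrong and should be acc = 8.

step 2, acc = 8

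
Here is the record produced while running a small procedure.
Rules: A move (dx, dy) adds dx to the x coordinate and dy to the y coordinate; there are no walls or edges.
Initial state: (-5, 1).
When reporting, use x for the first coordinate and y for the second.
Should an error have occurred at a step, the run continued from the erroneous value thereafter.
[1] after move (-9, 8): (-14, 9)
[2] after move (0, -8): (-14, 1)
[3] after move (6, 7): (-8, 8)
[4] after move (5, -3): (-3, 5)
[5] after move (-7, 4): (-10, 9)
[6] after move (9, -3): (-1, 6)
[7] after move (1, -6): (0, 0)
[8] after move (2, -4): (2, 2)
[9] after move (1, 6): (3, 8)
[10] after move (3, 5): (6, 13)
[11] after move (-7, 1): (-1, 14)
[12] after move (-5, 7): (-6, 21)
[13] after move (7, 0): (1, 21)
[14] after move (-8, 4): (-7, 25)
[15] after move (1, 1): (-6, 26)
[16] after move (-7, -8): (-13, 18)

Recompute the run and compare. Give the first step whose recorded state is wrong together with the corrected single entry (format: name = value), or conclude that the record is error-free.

step 8, y = -4

step 1: x = -5 + (-9) = -14, y = 1 + (8) = 9 -> verified
step 2: x = -14 + (0) = -14, y = 9 + (-8) = 1 -> consistent with the record
step 3: x = -14 + (6) = -8, y = 1 + (7) = 8 -> matches
step 4: x = -8 + (5) = -3, y = 8 + (-3) = 5 -> verified
step 5: x = -3 + (-7) = -10, y = 5 + (4) = 9 -> consistent with the record
step 6: x = -10 + (9) = -1, y = 9 + (-3) = 6 -> consistent with the record
step 7: x = -1 + (1) = 0, y = 6 + (-6) = 0 -> agrees with the record
step 8: x = 0 + (2) = 2, y = 0 + (-4) = -4 -> not what was recorded
The audit stops at step 8: the recorded entry is wrong and should be y = -4.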